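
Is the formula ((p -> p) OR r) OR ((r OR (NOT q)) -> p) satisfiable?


Search for a satisfying assignment over {p, q, r}.
Try p=F, q=F, r=F: the formula evaluates to T.
A satisfying assignment exists.

Satisfiable.


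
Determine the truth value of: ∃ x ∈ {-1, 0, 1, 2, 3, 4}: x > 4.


Evaluate the predicate on each element: -1:F, 0:F, 1:F, 2:F, 3:F, 4:F.
No element satisfies the predicate.

F


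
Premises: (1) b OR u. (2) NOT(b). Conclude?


Disjunctive syllogism: from (P ∨ Q) and ¬P, infer Q.
One disjunct, 'b', is ruled out; the other must hold.

u


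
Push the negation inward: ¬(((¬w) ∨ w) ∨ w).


De Morgan: the negation of a disjunction is the conjunction of the negations.
Distribute ¬ across ∨, flipping it to ∧, and negate each literal.

(w ∧ (¬w)) ∧ (¬w)


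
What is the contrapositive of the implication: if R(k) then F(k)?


The contrapositive of (P → Q) is (¬Q → ¬P); it is logically equivalent to the original.
Here P = 'R(k)' and Q = 'F(k)'.

If not (F(k)), then not (R(k)).


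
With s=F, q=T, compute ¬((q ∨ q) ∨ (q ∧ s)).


Substitute s=F, q=T:
q ∨ q = T ∨ T = T
q ∧ s = T ∧ F = F
(q ∨ q) ∨ (q ∧ s) = T ∨ F = T
¬((q ∨ q) ∨ (q ∧ s)) = F

F


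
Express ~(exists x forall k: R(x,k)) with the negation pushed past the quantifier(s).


Negation flips each quantifier (∀↔∃) and negates the inner predicate.
¬(exists x forall k: φ) = forall x exists k: ¬φ.

forall x exists k: ~(R(x,k))


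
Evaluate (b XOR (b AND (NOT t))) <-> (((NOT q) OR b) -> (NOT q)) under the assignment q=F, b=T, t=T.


Substitute q=F, b=T, t=T:
NOT t = F
b AND (NOT t) = T AND F = F
b XOR (b AND (NOT t)) = T XOR F = T
NOT q = T
(NOT q) OR b = T OR T = T
NOT q = T
((NOT q) OR b) -> (NOT q) = T -> T = T
(b XOR (b AND (NOT t))) <-> (((NOT q) OR b) -> (NOT q)) = T <-> T = T

T


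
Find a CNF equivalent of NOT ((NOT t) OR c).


Step 1: Apply De Morgan: ¬((¬t) ∨ c) = ¬(¬t) ∧ ¬c.
Step 2: Eliminate any double negations (¬¬X = X).

t AND (NOT c)


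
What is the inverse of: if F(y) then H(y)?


The inverse of (P → Q) is (¬P → ¬Q). It is equivalent to the converse, not to the original.
Here P = 'F(y)' and Q = 'H(y)'.

If not (F(y)), then not (H(y)).


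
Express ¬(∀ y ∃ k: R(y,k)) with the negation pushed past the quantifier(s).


Negation flips each quantifier (∀↔∃) and negates the inner predicate.
¬(∀ y ∃ k: φ) = ∃ y ∀ k: ¬φ.

∃ y ∀ k: ¬(R(y,k))


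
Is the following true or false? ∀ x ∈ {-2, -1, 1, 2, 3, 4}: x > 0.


Evaluate the predicate on each element: -2:F, -1:F, 1:T, 2:T, 3:T, 4:T.
Counterexample x = -2 fails the predicate.

F


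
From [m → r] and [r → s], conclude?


Hypothetical syllogism: from (P → Q) and (Q → R), infer (P → R).
Chain the two implications through the shared middle term 'r'.

m → s


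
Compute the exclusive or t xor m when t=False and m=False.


Exclusive or is true when exactly one operand is true.
Substitute: t=False, m=False.
False xor False evaluates to False.

False


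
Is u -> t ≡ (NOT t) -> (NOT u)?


Compare truth tables:
t | u | φ | ψ
-------------
F | F | T | T
T | F | T | T
F | T | F | F
T | T | T | T
The columns φ and ψ agree on every row.

Yes, they are logically equivalent.


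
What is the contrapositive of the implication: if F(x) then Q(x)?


The contrapositive of (P → Q) is (¬Q → ¬P); it is logically equivalent to the original.
Here P = 'F(x)' and Q = 'Q(x)'.

If not (Q(x)), then not (F(x)).


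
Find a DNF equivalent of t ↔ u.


Step 1: t ↔ u is true exactly when both agree: (t ∧ u) ∨ (¬t ∧ ¬u).

(t ∧ u) ∨ ((¬t) ∧ (¬u))


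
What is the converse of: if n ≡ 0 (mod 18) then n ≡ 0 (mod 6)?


The converse of (P → Q) is (Q → P). It is not in general equivalent to the original.
Here P = 'n ≡ 0 (mod 18)' and Q = 'n ≡ 0 (mod 6)'.

If n ≡ 0 (mod 6), then n ≡ 0 (mod 18).


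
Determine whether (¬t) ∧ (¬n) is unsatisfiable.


Truth table over {n, t}:
n | t | φ
---------
F | F | T
T | F | F
F | T | F
T | T | F
Satisfying assignment at row 1: n=F, t=F gives T.

No, it is not a contradiction.


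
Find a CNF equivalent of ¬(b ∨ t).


Step 1: Apply De Morgan: ¬(b ∨ t) = ¬b ∧ ¬t.

(¬b) ∧ (¬t)


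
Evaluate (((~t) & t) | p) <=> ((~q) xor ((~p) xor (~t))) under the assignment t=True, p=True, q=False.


Substitute t=True, p=True, q=False:
~t = False
(~t) & t = False & True = False
((~t) & t) | p = False | True = True
~q = True
~p = False
~t = False
(~p) xor (~t) = False xor False = False
(~q) xor ((~p) xor (~t)) = True xor False = True
(((~t) & t) | p) <=> ((~q) xor ((~p) xor (~t))) = True <=> True = True

True


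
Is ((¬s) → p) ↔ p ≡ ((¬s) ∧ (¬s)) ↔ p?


Compare truth tables:
p | s | φ | ψ
-------------
F | F | T | F
T | F | T | T
F | T | F | T
T | T | T | F
They differ at row 1 (p=F, s=F): φ=T but ψ=F.

No, they are not logically equivalent.


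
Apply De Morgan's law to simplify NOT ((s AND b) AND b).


De Morgan: the negation of a conjunction is the disjunction of the negations.
Distribute NOT across AND, flipping it to OR, and negate each literal.

((NOT s) OR (NOT b)) OR (NOT b)


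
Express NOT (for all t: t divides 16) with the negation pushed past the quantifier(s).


¬(for all x: φ) = there exists x: ¬φ, and ¬(there exists x: φ) = for all x: ¬φ.
Apply to the universal statement.

there exists t: NOT(t divides 16)


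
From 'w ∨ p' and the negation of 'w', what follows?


Disjunctive syllogism: from (P ∨ Q) and ¬P, infer Q.
One disjunct, 'w', is ruled out; the other must hold.

p


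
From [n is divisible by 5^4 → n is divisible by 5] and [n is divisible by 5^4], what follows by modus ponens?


Modus ponens: from (P → Q) and P, infer Q.
P = 'n is divisible by 5^4' is asserted, and P → Q holds, so Q follows.

n is divisible by 5.


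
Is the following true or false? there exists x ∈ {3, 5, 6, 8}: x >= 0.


Evaluate the predicate on each element: 3:T, 5:T, 6:T, 8:T.
Witness x = 3 satisfies the predicate.

T


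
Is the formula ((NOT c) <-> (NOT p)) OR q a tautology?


Build the truth table over {c, p, q}:
c | p | q | φ
-------------
F | F | F | T
T | F | F | F
F | T | F | F
T | T | F | T
F | F | T | T
T | F | T | T
F | T | T | T
T | T | T | T
Counterexample at row 2: with c=T, p=F, q=F, the formula is F.

No, it is not a tautology.


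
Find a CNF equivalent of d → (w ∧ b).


Step 1: Rewrite d → (w ∧ b) as ¬d ∨ (w ∧ b).
Step 2: Distribute ∨ over ∧.

((¬d) ∨ w) ∧ ((¬d) ∨ b)


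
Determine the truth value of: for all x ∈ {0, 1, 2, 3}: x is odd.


Evaluate the predicate on each element: 0:F, 1:T, 2:F, 3:T.
Counterexample x = 0 fails the predicate.

F


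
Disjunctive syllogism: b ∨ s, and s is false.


Disjunctive syllogism: from (P ∨ Q) and ¬P, infer Q.
One disjunct, 's', is ruled out; the other must hold.

b


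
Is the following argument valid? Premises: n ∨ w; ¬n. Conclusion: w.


This matches the form of disjunctive syllogism: the conclusion follows in every model of the premises.

Valid.


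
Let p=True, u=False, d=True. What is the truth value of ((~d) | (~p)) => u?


Substitute p=True, u=False, d=True:
~d = False
~p = False
(~d) | (~p) = False | False = False
((~d) | (~p)) => u = False => False = True

True


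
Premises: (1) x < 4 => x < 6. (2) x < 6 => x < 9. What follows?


Hypothetical syllogism: from (P → Q) and (Q → R), infer (P → R).
Chain the two implications through the shared middle term 'x < 6'.

x < 4 => x < 9


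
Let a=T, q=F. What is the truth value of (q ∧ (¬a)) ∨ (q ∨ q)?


Substitute a=T, q=F:
¬a = F
q ∧ (¬a) = F ∧ F = F
q ∨ q = F ∨ F = F
(q ∧ (¬a)) ∨ (q ∨ q) = F ∨ F = F

F


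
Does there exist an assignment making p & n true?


Search for a satisfying assignment over {n, p}.
Try n=True, p=True: the formula evaluates to True.
A satisfying assignment exists.

Satisfiable.


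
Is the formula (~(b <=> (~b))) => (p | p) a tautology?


Build the truth table over {b, p}:
b | p | φ
---------
False | False | False
True | False | False
False | True | True
True | True | True
Counterexample at row 1: with b=False, p=False, the formula is False.

No, it is not a tautology.


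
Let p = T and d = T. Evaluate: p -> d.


Implication is false only when antecedent is true and consequent is false.
Substitute: p=T, d=T.
T -> T evaluates to T.

T


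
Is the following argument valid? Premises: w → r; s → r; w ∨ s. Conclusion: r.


This matches the form of proof by cases: the conclusion follows in every model of the premises.

Valid.


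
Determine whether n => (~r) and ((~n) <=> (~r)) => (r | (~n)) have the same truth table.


Compare truth tables:
n | r | φ | ψ
-------------
False | False | True | True
True | False | True | True
False | True | True | True
True | True | False | True
They differ at row 4 (n=True, r=True): φ=False but ψ=True.

No, they are not logically equivalent.


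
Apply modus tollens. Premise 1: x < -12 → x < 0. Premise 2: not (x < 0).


Modus tollens: from (P → Q) and ¬Q, infer ¬P.
Q = 'x < 0' is denied; since P → Q, P must also fail.

Not (x < -12).


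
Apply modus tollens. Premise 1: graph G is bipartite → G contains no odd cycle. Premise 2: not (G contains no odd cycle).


Modus tollens: from (P → Q) and ¬Q, infer ¬P.
Q = 'G contains no odd cycle' is denied; since P → Q, P must also fail.

Not (graph G is bipartite).


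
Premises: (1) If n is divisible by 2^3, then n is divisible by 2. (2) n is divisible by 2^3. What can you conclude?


Modus ponens: from (P → Q) and P, infer Q.
P = 'n is divisible by 2^3' is asserted, and P → Q holds, so Q follows.

n is divisible by 2.


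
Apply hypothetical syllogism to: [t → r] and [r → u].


Hypothetical syllogism: from (P → Q) and (Q → R), infer (P → R).
Chain the two implications through the shared middle term 'r'.

t → u


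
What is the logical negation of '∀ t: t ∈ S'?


¬(∀ x: φ) = ∃ x: ¬φ, and ¬(∃ x: φ) = ∀ x: ¬φ.
Apply to the universal statement.

∃ t: ¬(t ∈ S)


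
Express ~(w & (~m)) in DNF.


Step 1: Apply De Morgan: ¬(w ∧ (¬m)) = ¬w ∨ ¬(¬m).
Step 2: Eliminate any double negations (¬¬X = X).

(~w) | m


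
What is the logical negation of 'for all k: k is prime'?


¬(for all x: φ) = there exists x: ¬φ, and ¬(there exists x: φ) = for all x: ¬φ.
Apply to the universal statement.

there exists k: NOT(k is prime)


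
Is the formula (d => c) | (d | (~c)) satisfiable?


Search for a satisfying assignment over {c, d}.
Try c=False, d=False: the formula evaluates to True.
A satisfying assignment exists.

Satisfiable.


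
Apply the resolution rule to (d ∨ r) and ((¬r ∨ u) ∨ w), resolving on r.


The clauses contain complementary literals r and ¬r.
Resolution eliminates this pair and disjoins the remaining literals (merging duplicates).

((d ∨ w) ∨ u)


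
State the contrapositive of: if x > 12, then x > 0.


The contrapositive of (P → Q) is (¬Q → ¬P); it is logically equivalent to the original.
Here P = 'x > 12' and Q = 'x > 0'.

If not (x > 0), then not (x > 12).


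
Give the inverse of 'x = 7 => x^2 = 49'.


The inverse of (P → Q) is (¬P → ¬Q). It is equivalent to the converse, not to the original.
Here P = 'x = 7' and Q = 'x^2 = 49'.

If not (x = 7), then not (x^2 = 49).


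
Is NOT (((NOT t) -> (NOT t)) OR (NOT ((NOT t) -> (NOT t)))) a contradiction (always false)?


Truth table over {t}:
t | φ
-----
F | F
T | F
Every row is false.

Yes, it is a contradiction.


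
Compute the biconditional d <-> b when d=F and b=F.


Biconditional is true when both operands have the same truth value.
Substitute: d=F, b=F.
F <-> F evaluates to T.

T


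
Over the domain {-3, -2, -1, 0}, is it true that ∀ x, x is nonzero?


Evaluate the predicate on each element: -3:T, -2:T, -1:T, 0:F.
Counterexample x = 0 fails the predicate.

F


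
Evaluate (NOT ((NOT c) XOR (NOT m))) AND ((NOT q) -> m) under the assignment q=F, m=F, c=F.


Substitute q=F, m=F, c=F:
NOT c = T
NOT m = T
(NOT c) XOR (NOT m) = T XOR T = F
NOT ((NOT c) XOR (NOT m)) = T
NOT q = T
(NOT q) -> m = T -> F = F
(NOT ((NOT c) XOR (NOT m))) AND ((NOT q) -> m) = T AND F = F

F


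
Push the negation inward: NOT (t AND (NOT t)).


De Morgan: the negation of a conjunction is the disjunction of the negations.
Distribute NOT across AND, flipping it to OR, and negate each literal.

(NOT t) OR t


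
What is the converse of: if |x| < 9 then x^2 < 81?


The converse of (P → Q) is (Q → P). It is not in general equivalent to the original.
Here P = '|x| < 9' and Q = 'x^2 < 81'.

If x^2 < 81, then |x| < 9.


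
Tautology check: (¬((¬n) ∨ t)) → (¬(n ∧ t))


Build the truth table over {n, t}:
n | t | φ
---------
F | F | T
T | F | T
F | T | T
T | T | T
Every row evaluates to true.

Yes, it is a tautology.


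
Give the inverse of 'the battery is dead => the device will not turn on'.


The inverse of (P → Q) is (¬P → ¬Q). It is equivalent to the converse, not to the original.
Here P = 'the battery is dead' and Q = 'the device will not turn on'.

If not (the battery is dead), then not (the device will not turn on).


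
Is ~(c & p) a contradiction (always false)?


Truth table over {c, p}:
c | p | φ
---------
False | False | True
True | False | True
False | True | True
True | True | False
Satisfying assignment at row 1: c=False, p=False gives True.

No, it is not a contradiction.


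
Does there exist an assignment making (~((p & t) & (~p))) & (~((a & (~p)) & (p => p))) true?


Search for a satisfying assignment over {a, p, t}.
Try a=False, p=False, t=False: the formula evaluates to True.
A satisfying assignment exists.

Satisfiable.


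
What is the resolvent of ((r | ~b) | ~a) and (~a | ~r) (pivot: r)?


The clauses contain complementary literals r and ~r.
Resolution eliminates this pair and disjoins the remaining literals (merging duplicates).

(~b | ~a)


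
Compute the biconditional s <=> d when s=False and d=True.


Biconditional is true when both operands have the same truth value.
Substitute: s=False, d=True.
False <=> True evaluates to False.

False


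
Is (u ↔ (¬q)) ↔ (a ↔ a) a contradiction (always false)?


Truth table over {a, q, u}:
a | q | u | φ
-------------
F | F | F | F
T | F | F | F
F | T | F | T
T | T | F | T
F | F | T | T
T | F | T | T
F | T | T | F
T | T | T | F
Satisfying assignment at row 3: a=F, q=T, u=F gives T.

No, it is not a contradiction.


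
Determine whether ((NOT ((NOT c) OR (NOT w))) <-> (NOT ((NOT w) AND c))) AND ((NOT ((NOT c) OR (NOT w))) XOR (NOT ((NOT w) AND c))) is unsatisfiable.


Truth table over {c, w}:
c | w | φ
---------
F | F | F
T | F | F
F | T | F
T | T | F
Every row is false.

Yes, it is a contradiction.


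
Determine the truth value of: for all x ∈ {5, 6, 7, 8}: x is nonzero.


Evaluate the predicate on each element: 5:T, 6:T, 7:T, 8:T.
Every element satisfies the predicate.

T


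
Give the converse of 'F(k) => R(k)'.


The converse of (P → Q) is (Q → P). It is not in general equivalent to the original.
Here P = 'F(k)' and Q = 'R(k)'.

If R(k), then F(k).


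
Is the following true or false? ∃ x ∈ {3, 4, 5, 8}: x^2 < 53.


Evaluate the predicate on each element: 3:T, 4:T, 5:T, 8:F.
Witness x = 3 satisfies the predicate.

T


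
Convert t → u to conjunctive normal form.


Step 1: Rewrite t → u as ¬t ∨ u.

(¬t) ∨ u


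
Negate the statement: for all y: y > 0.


¬(for all x: φ) = there exists x: ¬φ, and ¬(there exists x: φ) = for all x: ¬φ.
Apply to the universal statement.

there exists y: NOT(y > 0)


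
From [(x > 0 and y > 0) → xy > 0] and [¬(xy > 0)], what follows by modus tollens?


Modus tollens: from (P → Q) and ¬Q, infer ¬P.
Q = 'xy > 0' is denied; since P → Q, P must also fail.

Not ((x > 0 and y > 0)).


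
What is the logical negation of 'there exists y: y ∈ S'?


¬(for all x: φ) = there exists x: ¬φ, and ¬(there exists x: φ) = for all x: ¬φ.
Apply to the existential statement.

for all y: NOT(y ∈ S)


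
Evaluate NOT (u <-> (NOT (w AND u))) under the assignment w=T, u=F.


Substitute w=T, u=F:
w AND u = T AND F = F
NOT (w AND u) = T
u <-> (NOT (w AND u)) = F <-> T = F
NOT (u <-> (NOT (w AND u))) = T

T


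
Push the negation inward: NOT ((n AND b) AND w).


De Morgan: the negation of a conjunction is the disjunction of the negations.
Distribute NOT across AND, flipping it to OR, and negate each literal.

((NOT n) OR (NOT b)) OR (NOT w)


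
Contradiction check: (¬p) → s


Truth table over {p, s}:
p | s | φ
---------
F | F | F
T | F | T
F | T | T
T | T | T
Satisfying assignment at row 2: p=T, s=F gives T.

No, it is not a contradiction.


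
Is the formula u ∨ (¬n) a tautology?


Build the truth table over {n, u}:
n | u | φ
---------
F | F | T
T | F | F
F | T | T
T | T | T
Counterexample at row 2: with n=T, u=F, the formula is F.

No, it is not a tautology.


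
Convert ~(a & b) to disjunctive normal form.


Step 1: Apply De Morgan: ¬(a ∧ b) = ¬a ∨ ¬b.

(~a) | (~b)


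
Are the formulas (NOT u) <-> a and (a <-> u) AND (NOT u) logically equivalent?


Compare truth tables:
a | u | φ | ψ
-------------
F | F | F | T
T | F | T | F
F | T | T | F
T | T | F | F
They differ at row 1 (a=F, u=F): φ=F but ψ=T.

No, they are not logically equivalent.


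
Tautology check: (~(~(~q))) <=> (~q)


Build the truth table over {q}:
q | φ
-----
False | True
True | True
Every row evaluates to true.

Yes, it is a tautology.


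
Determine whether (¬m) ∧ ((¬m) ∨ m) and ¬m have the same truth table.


Compare truth tables:
m | φ | ψ
---------
F | T | T
T | F | F
The columns φ and ψ agree on every row.

Yes, they are logically equivalent.


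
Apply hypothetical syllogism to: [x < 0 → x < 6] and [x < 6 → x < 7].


Hypothetical syllogism: from (P → Q) and (Q → R), infer (P → R).
Chain the two implications through the shared middle term 'x < 6'.

x < 0 → x < 7


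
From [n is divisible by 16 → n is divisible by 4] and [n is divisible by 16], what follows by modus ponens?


Modus ponens: from (P → Q) and P, infer Q.
P = 'n is divisible by 16' is asserted, and P → Q holds, so Q follows.

n is divisible by 4.


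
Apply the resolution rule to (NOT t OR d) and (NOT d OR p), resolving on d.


The clauses contain complementary literals d and NOTd.
Resolution eliminates this pair and disjoins the remaining literals (merging duplicates).

(NOT t OR p)


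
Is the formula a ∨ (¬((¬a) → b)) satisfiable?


Search for a satisfying assignment over {a, b}.
Try a=F, b=F: the formula evaluates to T.
A satisfying assignment exists.

Satisfiable.


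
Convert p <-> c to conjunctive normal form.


Step 1: Rewrite p ↔ c as (p → c) ∧ (c → p).
Step 2: Rewrite each implication as a disjunction.

((NOT p) OR c) AND ((NOT c) OR p)


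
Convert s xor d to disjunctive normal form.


Step 1: s ⊕ d is true exactly when they disagree: (s ∧ ¬d) ∨ (¬s ∧ d).

(s & (~d)) | ((~s) & d)


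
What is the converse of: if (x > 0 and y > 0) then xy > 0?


The converse of (P → Q) is (Q → P). It is not in general equivalent to the original.
Here P = '(x > 0 and y > 0)' and Q = 'xy > 0'.

If xy > 0, then (x > 0 and y > 0).


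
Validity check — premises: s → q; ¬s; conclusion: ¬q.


This is denying the antecedent (fallacy). There exist truth assignments where the premises are all true but the conclusion is false.

Invalid.


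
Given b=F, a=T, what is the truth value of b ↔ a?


Biconditional is true when both operands have the same truth value.
Substitute: b=F, a=T.
F ↔ T evaluates to F.

F


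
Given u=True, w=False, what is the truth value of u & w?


Conjunction is true only when both operands are true.
Substitute: u=True, w=False.
True & False evaluates to False.

False


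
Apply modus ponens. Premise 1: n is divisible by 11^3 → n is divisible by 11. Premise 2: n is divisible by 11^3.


Modus ponens: from (P → Q) and P, infer Q.
P = 'n is divisible by 11^3' is asserted, and P → Q holds, so Q follows.

n is divisible by 11.


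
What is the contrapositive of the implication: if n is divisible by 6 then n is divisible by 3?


The contrapositive of (P → Q) is (¬Q → ¬P); it is logically equivalent to the original.
Here P = 'n is divisible by 6' and Q = 'n is divisible by 3'.

If not (n is divisible by 3), then not (n is divisible by 6).


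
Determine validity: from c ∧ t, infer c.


This matches the form of conjunction elimination: the conclusion follows in every model of the premises.

Valid.


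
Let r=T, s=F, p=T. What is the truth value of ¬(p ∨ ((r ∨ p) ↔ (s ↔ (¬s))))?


Substitute r=T, s=F, p=T:
r ∨ p = T ∨ T = T
¬s = T
s ↔ (¬s) = F ↔ T = F
(r ∨ p) ↔ (s ↔ (¬s)) = T ↔ F = F
p ∨ ((r ∨ p) ↔ (s ↔ (¬s))) = T ∨ F = T
¬(p ∨ ((r ∨ p) ↔ (s ↔ (¬s)))) = F

F


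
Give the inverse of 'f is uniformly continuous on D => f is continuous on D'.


The inverse of (P → Q) is (¬P → ¬Q). It is equivalent to the converse, not to the original.
Here P = 'f is uniformly continuous on D' and Q = 'f is continuous on D'.

If not (f is uniformly continuous on D), then not (f is continuous on D).


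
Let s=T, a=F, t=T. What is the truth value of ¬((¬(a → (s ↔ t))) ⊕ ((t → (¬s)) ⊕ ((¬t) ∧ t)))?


Substitute s=T, a=F, t=T:
s ↔ t = T ↔ T = T
a → (s ↔ t) = F → T = T
¬(a → (s ↔ t)) = F
¬s = F
t → (¬s) = T → F = F
¬t = F
(¬t) ∧ t = F ∧ T = F
(t → (¬s)) ⊕ ((¬t) ∧ t) = F ⊕ F = F
(¬(a → (s ↔ t))) ⊕ ((t → (¬s)) ⊕ ((¬t) ∧ t)) = F ⊕ F = F
¬((¬(a → (s ↔ t))) ⊕ ((t → (¬s)) ⊕ ((¬t) ∧ t))) = T

T


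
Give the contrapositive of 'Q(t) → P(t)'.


The contrapositive of (P → Q) is (¬Q → ¬P); it is logically equivalent to the original.
Here P = 'Q(t)' and Q = 'P(t)'.

If not (P(t)), then not (Q(t)).


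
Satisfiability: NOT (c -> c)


Check all 2 assignments over {c}:
c | φ
-----
F | F
T | F
No assignment makes the formula true.

Unsatisfiable.


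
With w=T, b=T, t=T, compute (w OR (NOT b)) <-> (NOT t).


Substitute w=T, b=T, t=T:
NOT b = F
w OR (NOT b) = T OR F = T
NOT t = F
(w OR (NOT b)) <-> (NOT t) = T <-> F = F

F


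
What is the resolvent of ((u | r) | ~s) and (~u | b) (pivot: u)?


The clauses contain complementary literals u and ~u.
Resolution eliminates this pair and disjoins the remaining literals (merging duplicates).

((r | ~s) | b)


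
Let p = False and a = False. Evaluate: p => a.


Implication is false only when antecedent is true and consequent is false.
Substitute: p=False, a=False.
False => False evaluates to True.

True


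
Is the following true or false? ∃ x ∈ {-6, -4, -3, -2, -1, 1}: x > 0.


Evaluate the predicate on each element: -6:F, -4:F, -3:F, -2:F, -1:F, 1:T.
Witness x = 1 satisfies the predicate.

T


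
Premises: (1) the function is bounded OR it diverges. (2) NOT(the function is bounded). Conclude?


Disjunctive syllogism: from (P ∨ Q) and ¬P, infer Q.
One disjunct, 'the function is bounded', is ruled out; the other must hold.

it diverges


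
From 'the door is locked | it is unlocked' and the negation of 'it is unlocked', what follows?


Disjunctive syllogism: from (P ∨ Q) and ¬P, infer Q.
One disjunct, 'it is unlocked', is ruled out; the other must hold.

the door is locked


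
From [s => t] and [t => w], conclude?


Hypothetical syllogism: from (P → Q) and (Q → R), infer (P → R).
Chain the two implications through the shared middle term 't'.

s => w


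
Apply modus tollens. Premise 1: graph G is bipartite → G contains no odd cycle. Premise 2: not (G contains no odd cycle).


Modus tollens: from (P → Q) and ¬Q, infer ¬P.
Q = 'G contains no odd cycle' is denied; since P → Q, P must also fail.

Not (graph G is bipartite).


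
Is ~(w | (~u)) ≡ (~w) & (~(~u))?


Compare truth tables:
u | w | φ | ψ
-------------
False | False | False | False
True | False | True | True
False | True | False | False
True | True | False | False
The columns φ and ψ agree on every row.

Yes, they are logically equivalent.


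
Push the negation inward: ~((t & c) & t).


De Morgan: the negation of a conjunction is the disjunction of the negations.
Distribute ~ across &, flipping it to |, and negate each literal.

((~t) | (~c)) | (~t)


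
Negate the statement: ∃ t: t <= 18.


¬(∀ x: φ) = ∃ x: ¬φ, and ¬(∃ x: φ) = ∀ x: ¬φ.
Apply to the existential statement.

∀ t: ¬(t <= 18)


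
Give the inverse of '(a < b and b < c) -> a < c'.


The inverse of (P → Q) is (¬P → ¬Q). It is equivalent to the converse, not to the original.
Here P = '(a < b and b < c)' and Q = 'a < c'.

If not ((a < b and b < c)), then not (a < c).


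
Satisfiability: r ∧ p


Search for a satisfying assignment over {p, r}.
Try p=T, r=T: the formula evaluates to T.
A satisfying assignment exists.

Satisfiable.


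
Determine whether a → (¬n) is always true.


Build the truth table over {a, n}:
a | n | φ
---------
F | F | T
T | F | T
F | T | T
T | T | F
Counterexample at row 4: with a=T, n=T, the formula is F.

No, it is not a tautology.


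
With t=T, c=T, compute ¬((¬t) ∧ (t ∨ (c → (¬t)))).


Substitute t=T, c=T:
¬t = F
¬t = F
c → (¬t) = T → F = F
t ∨ (c → (¬t)) = T ∨ F = T
(¬t) ∧ (t ∨ (c → (¬t))) = F ∧ T = F
¬((¬t) ∧ (t ∨ (c → (¬t)))) = T

T


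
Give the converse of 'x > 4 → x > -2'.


The converse of (P → Q) is (Q → P). It is not in general equivalent to the original.
Here P = 'x > 4' and Q = 'x > -2'.

If x > -2, then x > 4.


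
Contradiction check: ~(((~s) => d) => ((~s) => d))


Truth table over {d, s}:
d | s | φ
---------
False | False | False
True | False | False
False | True | False
True | True | False
Every row is false.

Yes, it is a contradiction.


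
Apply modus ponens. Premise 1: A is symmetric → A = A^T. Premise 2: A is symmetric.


Modus ponens: from (P → Q) and P, infer Q.
P = 'A is symmetric' is asserted, and P → Q holds, so Q follows.

A = A^T.


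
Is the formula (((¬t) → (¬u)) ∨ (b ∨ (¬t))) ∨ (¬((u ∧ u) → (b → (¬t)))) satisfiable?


Search for a satisfying assignment over {b, t, u}.
Try b=F, t=F, u=F: the formula evaluates to T.
A satisfying assignment exists.

Satisfiable.


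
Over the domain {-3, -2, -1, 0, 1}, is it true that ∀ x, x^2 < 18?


Evaluate the predicate on each element: -3:T, -2:T, -1:T, 0:T, 1:T.
Every element satisfies the predicate.

T


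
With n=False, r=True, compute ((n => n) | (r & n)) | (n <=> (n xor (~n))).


Substitute n=False, r=True:
n => n = False => False = True
r & n = True & False = False
(n => n) | (r & n) = True | False = True
~n = True
n xor (~n) = False xor True = True
n <=> (n xor (~n)) = False <=> True = False
((n => n) | (r & n)) | (n <=> (n xor (~n))) = True | False = True

True


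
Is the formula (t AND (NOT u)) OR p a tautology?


Build the truth table over {p, t, u}:
p | t | u | φ
-------------
F | F | F | F
T | F | F | T
F | T | F | T
T | T | F | T
F | F | T | F
T | F | T | T
F | T | T | F
T | T | T | T
Counterexample at row 1: with p=F, t=F, u=F, the formula is F.

No, it is not a tautology.


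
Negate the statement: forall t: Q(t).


¬(forall x: φ) = exists x: ¬φ, and ¬(exists x: φ) = forall x: ¬φ.
Apply to the universal statement.

exists t: ~(Q(t))


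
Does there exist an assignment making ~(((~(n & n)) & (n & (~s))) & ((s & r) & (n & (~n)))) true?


Search for a satisfying assignment over {n, r, s}.
Try n=False, r=False, s=False: the formula evaluates to True.
A satisfying assignment exists.

Satisfiable.


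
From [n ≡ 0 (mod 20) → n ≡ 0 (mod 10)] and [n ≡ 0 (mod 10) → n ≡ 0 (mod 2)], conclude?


Hypothetical syllogism: from (P → Q) and (Q → R), infer (P → R).
Chain the two implications through the shared middle term 'n ≡ 0 (mod 10)'.

n ≡ 0 (mod 20) → n ≡ 0 (mod 2)


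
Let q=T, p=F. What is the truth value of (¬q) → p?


Substitute q=T, p=F:
¬q = F
(¬q) → p = F → F = T

T


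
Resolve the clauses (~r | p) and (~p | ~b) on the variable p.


The clauses contain complementary literals p and ~p.
Resolution eliminates this pair and disjoins the remaining literals (merging duplicates).

(~r | ~b)


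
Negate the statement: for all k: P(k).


¬(for all x: φ) = there exists x: ¬φ, and ¬(there exists x: φ) = for all x: ¬φ.
Apply to the universal statement.

there exists k: NOT(P(k))


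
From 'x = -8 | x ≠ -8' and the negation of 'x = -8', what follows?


Disjunctive syllogism: from (P ∨ Q) and ¬P, infer Q.
One disjunct, 'x = -8', is ruled out; the other must hold.

x ≠ -8


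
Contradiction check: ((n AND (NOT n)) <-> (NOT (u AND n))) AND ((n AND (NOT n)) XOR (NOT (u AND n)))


Truth table over {n, u}:
n | u | φ
---------
F | F | F
T | F | F
F | T | F
T | T | F
Every row is false.

Yes, it is a contradiction.


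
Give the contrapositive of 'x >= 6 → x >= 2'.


The contrapositive of (P → Q) is (¬Q → ¬P); it is logically equivalent to the original.
Here P = 'x >= 6' and Q = 'x >= 2'.

If not (x >= 2), then not (x >= 6).


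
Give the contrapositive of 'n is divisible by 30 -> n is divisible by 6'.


The contrapositive of (P → Q) is (¬Q → ¬P); it is logically equivalent to the original.
Here P = 'n is divisible by 30' and Q = 'n is divisible by 6'.

If not (n is divisible by 6), then not (n is divisible by 30).


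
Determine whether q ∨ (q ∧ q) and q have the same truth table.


Compare truth tables:
q | φ | ψ
---------
F | F | F
T | T | T
The columns φ and ψ agree on every row.

Yes, they are logically equivalent.


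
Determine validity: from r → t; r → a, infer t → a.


This is (no valid rule). There exist truth assignments where the premises are all true but the conclusion is false.

Invalid.


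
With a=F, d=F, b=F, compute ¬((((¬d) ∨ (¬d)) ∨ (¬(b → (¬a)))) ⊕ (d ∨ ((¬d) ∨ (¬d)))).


Substitute a=F, d=F, b=F:
… (earlier sub-steps elided)
¬a = T
b → (¬a) = F → T = T
¬(b → (¬a)) = F
((¬d) ∨ (¬d)) ∨ (¬(b → (¬a))) = T ∨ F = T
¬d = T
¬d = T
(¬d) ∨ (¬d) = T ∨ T = T
d ∨ ((¬d) ∨ (¬d)) = F ∨ T = T
(((¬d) ∨ (¬d)) ∨ (¬(b → (¬a)))) ⊕ (d ∨ ((¬d) ∨ (¬d))) = T ⊕ T = F
¬((((¬d) ∨ (¬d)) ∨ (¬(b → (¬a)))) ⊕ (d ∨ ((¬d) ∨ (¬d)))) = T

T


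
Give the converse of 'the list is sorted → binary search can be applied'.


The converse of (P → Q) is (Q → P). It is not in general equivalent to the original.
Here P = 'the list is sorted' and Q = 'binary search can be applied'.

If binary search can be applied, then the list is sorted.


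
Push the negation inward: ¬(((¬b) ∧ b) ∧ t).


De Morgan: the negation of a conjunction is the disjunction of the negations.
Distribute ¬ across ∧, flipping it to ∨, and negate each literal.

(b ∨ (¬b)) ∨ (¬t)


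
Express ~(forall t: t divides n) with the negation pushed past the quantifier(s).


¬(forall x: φ) = exists x: ¬φ, and ¬(exists x: φ) = forall x: ¬φ.
Apply to the universal statement.

exists t: ~(t divides n)


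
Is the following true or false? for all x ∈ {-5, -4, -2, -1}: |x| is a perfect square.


Evaluate the predicate on each element: -5:F, -4:T, -2:F, -1:T.
Counterexample x = -5 fails the predicate.

F


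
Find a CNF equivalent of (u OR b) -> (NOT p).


Step 1: Rewrite as ¬(u ∨ b) ∨ (¬p) = (¬u ∧ ¬b) ∨ (¬p).
Step 2: Distribute ∨ over ∧.

((NOT u) OR (NOT p)) AND ((NOT b) OR (NOT p))


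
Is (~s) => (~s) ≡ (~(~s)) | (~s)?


Compare truth tables:
s | φ | ψ
---------
False | True | True
True | True | True
The columns φ and ψ agree on every row.

Yes, they are logically equivalent.


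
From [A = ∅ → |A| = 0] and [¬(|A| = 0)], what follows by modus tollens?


Modus tollens: from (P → Q) and ¬Q, infer ¬P.
Q = '|A| = 0' is denied; since P → Q, P must also fail.

Not (A = ∅).


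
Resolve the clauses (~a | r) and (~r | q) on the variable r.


The clauses contain complementary literals r and ~r.
Resolution eliminates this pair and disjoins the remaining literals (merging duplicates).

(~a | q)


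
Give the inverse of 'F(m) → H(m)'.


The inverse of (P → Q) is (¬P → ¬Q). It is equivalent to the converse, not to the original.
Here P = 'F(m)' and Q = 'H(m)'.

If not (F(m)), then not (H(m)).


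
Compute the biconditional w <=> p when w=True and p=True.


Biconditional is true when both operands have the same truth value.
Substitute: w=True, p=True.
True <=> True evaluates to True.

True


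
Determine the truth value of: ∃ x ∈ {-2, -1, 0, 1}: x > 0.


Evaluate the predicate on each element: -2:F, -1:F, 0:F, 1:T.
Witness x = 1 satisfies the predicate.

T


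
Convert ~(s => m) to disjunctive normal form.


Step 1: Rewrite implication then negate: ¬(¬s ∨ m) = s ∧ ¬m.

s & (~m)


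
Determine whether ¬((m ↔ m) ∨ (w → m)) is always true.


Build the truth table over {m, w}:
m | w | φ
---------
F | F | F
T | F | F
F | T | F
T | T | F
Counterexample at row 1: with m=F, w=F, the formula is F.

No, it is not a tautology.


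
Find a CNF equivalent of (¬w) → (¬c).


Step 1: Rewrite (¬w) → (¬c) as ¬(¬w) ∨ (¬c).
Step 2: Eliminate any double negations (¬¬X = X).

w ∨ (¬c)


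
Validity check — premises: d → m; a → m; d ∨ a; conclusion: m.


This matches the form of proof by cases: the conclusion follows in every model of the premises.

Valid.


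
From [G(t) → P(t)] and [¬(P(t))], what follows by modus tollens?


Modus tollens: from (P → Q) and ¬Q, infer ¬P.
Q = 'P(t)' is denied; since P → Q, P must also fail.

Not (G(t)).


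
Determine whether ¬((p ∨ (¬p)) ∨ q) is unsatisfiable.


Truth table over {p, q}:
p | q | φ
---------
F | F | F
T | F | F
F | T | F
T | T | F
Every row is false.

Yes, it is a contradiction.


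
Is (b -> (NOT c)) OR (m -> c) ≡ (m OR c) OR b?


Compare truth tables:
b | c | m | φ | ψ
-----------------
F | F | F | T | F
T | F | F | T | T
F | T | F | T | T
T | T | F | T | T
F | F | T | T | T
T | F | T | T | T
F | T | T | T | T
T | T | T | T | T
They differ at row 1 (b=F, c=F, m=F): φ=T but ψ=F.

No, they are not logically equivalent.


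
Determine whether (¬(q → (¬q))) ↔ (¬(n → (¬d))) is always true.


Build the truth table over {d, n, q}:
d | n | q | φ
-------------
F | F | F | T
T | F | F | T
F | T | F | T
T | T | F | F
F | F | T | F
T | F | T | F
F | T | T | F
T | T | T | T
Counterexample at row 4: with d=T, n=T, q=F, the formula is F.

No, it is not a tautology.


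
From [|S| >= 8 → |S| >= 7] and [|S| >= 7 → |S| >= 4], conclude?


Hypothetical syllogism: from (P → Q) and (Q → R), infer (P → R).
Chain the two implications through the shared middle term '|S| >= 7'.

|S| >= 8 → |S| >= 4


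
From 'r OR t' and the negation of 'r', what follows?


Disjunctive syllogism: from (P ∨ Q) and ¬P, infer Q.
One disjunct, 'r', is ruled out; the other must hold.

t


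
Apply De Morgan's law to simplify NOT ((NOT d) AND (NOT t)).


De Morgan: the negation of a conjunction is the disjunction of the negations.
Distribute NOT across AND, flipping it to OR, and negate each literal.

d OR t


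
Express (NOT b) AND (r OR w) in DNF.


Step 1: Distribute ∧ over ∨: (¬b) ∧ (r ∨ w) = ((¬b) ∧ r) ∨ ((¬b) ∧ w).

((NOT b) AND r) OR ((NOT b) AND w)


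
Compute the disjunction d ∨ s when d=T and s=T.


Disjunction is false only when both operands are false.
Substitute: d=T, s=T.
T ∨ T evaluates to T.

T


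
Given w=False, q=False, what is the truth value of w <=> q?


Biconditional is true when both operands have the same truth value.
Substitute: w=False, q=False.
False <=> False evaluates to True.

True


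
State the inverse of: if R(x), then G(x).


The inverse of (P → Q) is (¬P → ¬Q). It is equivalent to the converse, not to the original.
Here P = 'R(x)' and Q = 'G(x)'.

If not (R(x)), then not (G(x)).


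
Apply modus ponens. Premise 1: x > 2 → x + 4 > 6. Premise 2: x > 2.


Modus ponens: from (P → Q) and P, infer Q.
P = 'x > 2' is asserted, and P → Q holds, so Q follows.

x + 4 > 6.


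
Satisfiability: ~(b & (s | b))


Search for a satisfying assignment over {b, s}.
Try b=False, s=False: the formula evaluates to True.
A satisfying assignment exists.

Satisfiable.


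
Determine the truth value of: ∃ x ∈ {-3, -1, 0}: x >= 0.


Evaluate the predicate on each element: -3:F, -1:F, 0:T.
Witness x = 0 satisfies the predicate.

T


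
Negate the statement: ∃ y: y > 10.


¬(∀ x: φ) = ∃ x: ¬φ, and ¬(∃ x: φ) = ∀ x: ¬φ.
Apply to the existential statement.

∀ y: ¬(y > 10)


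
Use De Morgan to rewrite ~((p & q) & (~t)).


De Morgan: the negation of a conjunction is the disjunction of the negations.
Distribute ~ across &, flipping it to |, and negate each literal.

((~p) | (~q)) | t


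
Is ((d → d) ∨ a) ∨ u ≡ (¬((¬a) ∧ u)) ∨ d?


Compare truth tables:
a | d | u | φ | ψ
-----------------
F | F | F | T | T
T | F | F | T | T
F | T | F | T | T
T | T | F | T | T
F | F | T | T | F
T | F | T | T | T
F | T | T | T | T
T | T | T | T | T
They differ at row 5 (a=F, d=F, u=T): φ=T but ψ=F.

No, they are not logically equivalent.


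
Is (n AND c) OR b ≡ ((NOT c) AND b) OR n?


Compare truth tables:
b | c | n | φ | ψ
-----------------
F | F | F | F | F
T | F | F | T | T
F | T | F | F | F
T | T | F | T | F
F | F | T | F | T
T | F | T | T | T
F | T | T | T | T
T | T | T | T | T
They differ at row 4 (b=T, c=T, n=F): φ=T but ψ=F.

No, they are not logically equivalent.


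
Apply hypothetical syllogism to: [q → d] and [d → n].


Hypothetical syllogism: from (P → Q) and (Q → R), infer (P → R).
Chain the two implications through the shared middle term 'd'.

q → n


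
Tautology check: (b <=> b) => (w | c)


Build the truth table over {b, c, w}:
b | c | w | φ
-------------
False | False | False | False
True | False | False | False
False | True | False | True
True | True | False | True
False | False | True | True
True | False | True | True
False | True | True | True
True | True | True | True
Counterexample at row 1: with b=False, c=False, w=False, the formula is False.

No, it is not a tautology.


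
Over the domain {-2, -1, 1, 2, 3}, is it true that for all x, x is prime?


Evaluate the predicate on each element: -2:F, -1:F, 1:F, 2:T, 3:T.
Counterexample x = -2 fails the predicate.

F


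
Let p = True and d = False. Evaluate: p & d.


Conjunction is true only when both operands are true.
Substitute: p=True, d=False.
True & False evaluates to False.

False


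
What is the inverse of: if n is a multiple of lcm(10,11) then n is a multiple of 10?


The inverse of (P → Q) is (¬P → ¬Q). It is equivalent to the converse, not to the original.
Here P = 'n is a multiple of lcm(10,11)' and Q = 'n is a multiple of 10'.

If not (n is a multiple of lcm(10,11)), then not (n is a multiple of 10).
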